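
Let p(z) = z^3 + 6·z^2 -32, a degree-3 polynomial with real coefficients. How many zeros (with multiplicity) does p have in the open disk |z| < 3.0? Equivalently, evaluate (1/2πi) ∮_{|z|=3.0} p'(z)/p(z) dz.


The zeros of p are: -4, -4, 2.
Their magnitudes are: 4, 4, 2.
Zeros with |z| < R = 3.0: 2.
Count = 1.
By the argument principle, (1/2πi) ∮_{|z|=R} p'(z)/p(z) dz equals exactly this count.

Number of zeros inside |z| < 3.0: 1.


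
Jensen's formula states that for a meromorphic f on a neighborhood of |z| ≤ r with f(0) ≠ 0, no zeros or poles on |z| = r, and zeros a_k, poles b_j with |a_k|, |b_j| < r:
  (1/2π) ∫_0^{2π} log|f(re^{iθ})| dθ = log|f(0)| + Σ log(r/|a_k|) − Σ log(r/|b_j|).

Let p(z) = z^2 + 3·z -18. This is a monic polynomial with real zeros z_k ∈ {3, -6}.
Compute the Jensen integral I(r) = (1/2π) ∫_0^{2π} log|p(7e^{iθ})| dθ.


Zeros: -6, 3; r = 7.
Inside |z| < r: -6, 3. Outside (|z| ≥ r): ∅.
p(0) = -18, so log|p(0)| = log(18) = 2.8904.
Apply Jensen: I(r) = log|p(0)| + Σ_k log(r/|z_k|), summed over zeros inside |z| < r.
  log(r/|z_k|) for z_k = 3: log(7/3) = 0.8473
  log(r/|z_k|) for z_k = -6: log(7/6) = 0.1542
Sum over inside zeros: 1.0014.
I(r) = log|p(0)| + (inside sum) = 2.8904 + 1.0014 = 3.8918.
Closed form (all zeros inside, monic): I(r) = n·log(r) = 2·log(7) = 3.8918. ✓

I(r) ≈ 3.8918.


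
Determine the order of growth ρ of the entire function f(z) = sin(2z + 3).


sin(w) is a linear combination of e^{iw} and e^{−iw} (or e^w, e^{−w} in the hyperbolic case), so |sin(w)| ≤ e^{|w|}. With w = 2z + 3, |w| ≤ 2|z| + 3 = 2r + 3 on |z| = r, giving M(r) ≤ e^{2r + 3}, so ρ ≤ 1. On a suitable ray (z = it for sin/cos; z = t for sinh/cosh, t real → ∞), |sin(2z + 3)| grows like e^{2|t|}/2, so ρ ≥ 1. Hence ρ = 1.
Therefore ρ = 1.

Order ρ = 1.


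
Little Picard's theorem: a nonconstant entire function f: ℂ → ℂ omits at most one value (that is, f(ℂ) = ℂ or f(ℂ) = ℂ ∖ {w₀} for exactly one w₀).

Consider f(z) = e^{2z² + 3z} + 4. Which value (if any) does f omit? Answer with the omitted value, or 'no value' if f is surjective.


Little Picard bounds the complement of f(ℂ) to at most one point.
The exponent g(z) = 2z² + 3z is a nonconstant polynomial, hence surjective onto ℂ. So e^{g(z)} takes every value in {e^w : w ∈ ℂ} = ℂ ∖ {0}. Adding 4 shifts the range to ℂ ∖ {4}. f omits exactly 4.

Omitted value: 4.


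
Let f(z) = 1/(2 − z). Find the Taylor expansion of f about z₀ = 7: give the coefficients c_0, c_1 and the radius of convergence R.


Let w = z − z₀, so z = z₀ + w.
Then 2 − z = 2 − (z₀ + w) = (2 − z₀) − w = -5 − w.
f(z) = 1/(-5 − w) = (1/(-5)) · 1/(1 − w/(-5)) = Σ_{n≥0} w^n / (-5)^(n+1).
So c_n = 1/(-5)^(n+1):
  c_0 = 1/(-5)^1 = -1/5.
  c_1 = 1/(-5)^2 = 1/25.
The series is valid for |w/d| < 1, i.e. |z − z₀| < |d|.
Radius of convergence: R = |2 − z₀| = |-5| = 5 (distance from z₀ to the singularity z = 2).

c_0 = -1/5, c_1 = 1/25; R = 5.


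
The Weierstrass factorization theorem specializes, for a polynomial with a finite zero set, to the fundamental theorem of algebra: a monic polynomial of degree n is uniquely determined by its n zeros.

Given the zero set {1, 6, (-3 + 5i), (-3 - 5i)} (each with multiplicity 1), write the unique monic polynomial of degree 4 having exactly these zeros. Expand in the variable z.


The polynomial is p(z) = ∏_{α ∈ S} (z − α), where S = {1, 6, (-3 + 5i), (-3 - 5i)}.
Expanding the product yields: p(z) = z^4 -z^3 -2·z^2 -202·z + 204.
Note conjugate pairs combine to real quadratics: (z − (-3+5i))(z − (-3−5i)) = z² + 6z + 34.
The resulting polynomial has degree 4 and real coefficients as required.

p(z) = z^4 -z^3 -2·z^2 -202·z + 204.


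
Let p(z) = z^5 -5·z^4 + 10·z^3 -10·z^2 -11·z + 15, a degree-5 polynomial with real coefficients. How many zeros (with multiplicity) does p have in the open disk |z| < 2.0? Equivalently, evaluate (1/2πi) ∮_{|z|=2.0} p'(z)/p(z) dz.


The zeros of p are: (1 + 2i), (1 - 2i), 1, 3, -1.
Their magnitudes are: 2.236, 2.236, 1, 3, 1.
Zeros with |z| < R = 2.0: 1, -1.
Count = 2.
By the argument principle, (1/2πi) ∮_{|z|=R} p'(z)/p(z) dz equals exactly this count.

Number of zeros inside |z| < 2.0: 2.


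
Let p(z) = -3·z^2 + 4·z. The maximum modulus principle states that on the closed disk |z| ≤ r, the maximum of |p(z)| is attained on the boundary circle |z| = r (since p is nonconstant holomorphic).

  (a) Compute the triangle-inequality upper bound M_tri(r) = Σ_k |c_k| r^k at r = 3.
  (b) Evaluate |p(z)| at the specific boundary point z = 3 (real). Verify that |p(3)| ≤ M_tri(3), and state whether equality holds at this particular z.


Coefficients: c_0 = 0, c_1 = 4, c_2 = -3. Radius r = 3.
Part (a). Triangle bound: M_tri(r) = Σ_k |c_k| r^k
  = |0|·3^0 + |4|·3^1 + |-3|·3^2
  = 0 + 12 + 27 = 39.
This bounds M(r) := max_{|z|=r} |p(z)| from above; equality holds iff all terms c_k z^k can be made to align in phase at a single z on |z|=r.
Part (b). At z = 3 (real, on the circle |z| = r):
  p(3) = (0)·3^0 + (4)·3^1 + (-3)·3^2 = -15.
  |p(3)| = 15.
Check: |p(3)| = 15 ≤ 39 = M_tri(3). ✓ Equality does not hold at z = 3 (the coefficients have mixed signs, so the terms do not all align in phase there).

M_tri(3) = 39; |p(3)| = 15; equality at z=3: no.


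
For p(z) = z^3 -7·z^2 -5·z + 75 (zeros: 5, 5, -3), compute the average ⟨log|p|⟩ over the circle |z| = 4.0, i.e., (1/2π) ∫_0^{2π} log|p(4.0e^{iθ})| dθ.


Zeros: -3, 5, 5; r = 4.0.
Inside |z| < r: -3. Outside (|z| ≥ r): 5, 5.
p(0) = 75, so log|p(0)| = log(75) = 4.3175.
Apply Jensen: I(r) = log|p(0)| + Σ_k log(r/|z_k|), summed over zeros inside |z| < r.
  log(r/|z_k|) for z_k = -3: log(4.0/3) = 0.2877
  Outside zeros (5, 5) contribute nothing to the Jensen sum.
Sum over inside zeros: 0.2877.
I(r) = log|p(0)| + (inside sum) = 4.3175 + 0.2877 = 4.6052.
Note: since some zeros are outside |z| ≤ r, the simplified n·log(r) form does NOT apply — only the inside zeros contribute.

I(r) ≈ 4.6052.


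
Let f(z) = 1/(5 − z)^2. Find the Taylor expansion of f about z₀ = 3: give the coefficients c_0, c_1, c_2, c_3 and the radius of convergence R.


Let w = z − z₀, so z = z₀ + w.
Then 5 − z = 5 − (z₀ + w) = (5 − z₀) − w = 2 − w.
f(z) = 1/(2 − w)^2 = (1/(2)^2) · (1 − w/(2))^{−2}.
By the binomial series (1−u)^{−2} = Σ_{n≥0} C(n+1, 1) u^n for |u|<1, with u = w/(2):
  c_n = C(n+1, 1) / (2)^(n+2).
  c_0 = 1/(2)^2 = 1/4.
  c_1 = 2/(2)^3 = 1/4.
  c_2 = 3/(2)^4 = 3/16.
  c_3 = 4/(2)^5 = 1/8.
The series is valid for |w/d| < 1, i.e. |z − z₀| < |d|.
Radius of convergence: R = |5 − z₀| = |2| = 2 (distance from z₀ to the singularity z = 5).

c_0 = 1/4, c_1 = 1/4, c_2 = 3/16, c_3 = 1/8; R = 2.


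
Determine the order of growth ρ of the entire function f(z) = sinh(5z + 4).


sinh(w) is a linear combination of e^{iw} and e^{−iw} (or e^w, e^{−w} in the hyperbolic case), so |sinh(w)| ≤ e^{|w|}. With w = 5z + 4, |w| ≤ 5|z| + 4 = 5r + 4 on |z| = r, giving M(r) ≤ e^{5r + 4}, so ρ ≤ 1. On a suitable ray (z = it for sin/cos; z = t for sinh/cosh, t real → ∞), |sinh(5z + 4)| grows like e^{5|t|}/2, so ρ ≥ 1. Hence ρ = 1.
Therefore ρ = 1.

Order ρ = 1.


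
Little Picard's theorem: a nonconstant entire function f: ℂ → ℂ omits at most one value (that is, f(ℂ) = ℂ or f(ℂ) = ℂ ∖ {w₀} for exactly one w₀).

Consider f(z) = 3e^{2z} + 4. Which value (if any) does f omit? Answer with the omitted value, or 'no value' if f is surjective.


Little Picard bounds the complement of f(ℂ) to at most one point.
e^{2z} is never zero on ℂ, so 3·e^{2z} takes every value in ℂ ∖ {0}. Adding 4 shifts the range to ℂ ∖ {4}. Thus f omits exactly the value 4.

Omitted value: 4.


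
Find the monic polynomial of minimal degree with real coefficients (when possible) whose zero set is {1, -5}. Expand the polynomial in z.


The polynomial is p(z) = ∏_{α ∈ S} (z − α), where S = {1, -5}.
Expanding the product yields: p(z) = z^2 + 4·z -5.
The resulting polynomial has degree 2 and real coefficients as required.

p(z) = z^2 + 4·z -5.


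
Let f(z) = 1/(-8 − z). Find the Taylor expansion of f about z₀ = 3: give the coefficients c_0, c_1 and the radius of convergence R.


Let w = z − z₀, so z = z₀ + w.
Then -8 − z = -8 − (z₀ + w) = (-8 − z₀) − w = -11 − w.
f(z) = 1/(-11 − w) = (1/(-11)) · 1/(1 − w/(-11)) = Σ_{n≥0} w^n / (-11)^(n+1).
So c_n = 1/(-11)^(n+1):
  c_0 = 1/(-11)^1 = -1/11.
  c_1 = 1/(-11)^2 = 1/121.
The series is valid for |w/d| < 1, i.e. |z − z₀| < |d|.
Radius of convergence: R = |-8 − z₀| = |-11| = 11 (distance from z₀ to the singularity z = -8).

c_0 = -1/11, c_1 = 1/121; R = 11.


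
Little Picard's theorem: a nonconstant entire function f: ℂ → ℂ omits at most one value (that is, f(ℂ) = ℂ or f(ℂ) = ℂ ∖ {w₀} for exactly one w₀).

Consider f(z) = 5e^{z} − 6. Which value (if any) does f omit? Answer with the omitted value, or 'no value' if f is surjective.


Little Picard bounds the complement of f(ℂ) to at most one point.
e^{z} is never zero on ℂ, so 5·e^{z} takes every value in ℂ ∖ {0}. Adding -6 shifts the range to ℂ ∖ {-6}. Thus f omits exactly the value -6.

Omitted value: -6.


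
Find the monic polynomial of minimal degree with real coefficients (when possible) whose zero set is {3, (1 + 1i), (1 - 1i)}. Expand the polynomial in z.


The polynomial is p(z) = ∏_{α ∈ S} (z − α), where S = {3, (1 + 1i), (1 - 1i)}.
Expanding the product yields: p(z) = z^3 -5·z^2 + 8·z -6.
Note conjugate pairs combine to real quadratics: (z − (1+1i))(z − (1−1i)) = z² − 2z + 2.
The resulting polynomial has degree 3 and real coefficients as required.

p(z) = z^3 -5·z^2 + 8·z -6.


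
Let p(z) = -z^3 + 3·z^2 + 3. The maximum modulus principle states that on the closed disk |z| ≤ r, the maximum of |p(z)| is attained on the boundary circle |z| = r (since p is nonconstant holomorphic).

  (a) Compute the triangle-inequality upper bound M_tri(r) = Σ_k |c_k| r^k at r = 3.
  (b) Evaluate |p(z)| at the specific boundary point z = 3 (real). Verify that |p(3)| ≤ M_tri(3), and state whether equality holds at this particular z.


Coefficients: c_0 = 3, c_1 = 0, c_2 = 3, c_3 = -1. Radius r = 3.
Part (a). Triangle bound: M_tri(r) = Σ_k |c_k| r^k
  = |3|·3^0 + |0|·3^1 + |3|·3^2 + |-1|·3^3
  = 3 + 0 + 27 + 27 = 57.
This bounds M(r) := max_{|z|=r} |p(z)| from above; equality holds iff all terms c_k z^k can be made to align in phase at a single z on |z|=r.
Part (b). At z = 3 (real, on the circle |z| = r):
  p(3) = (3)·3^0 + (0)·3^1 + (3)·3^2 + (-1)·3^3 = 3.
  |p(3)| = 3.
Check: |p(3)| = 3 ≤ 57 = M_tri(3). ✓ Equality does not hold at z = 3 (the coefficients have mixed signs, so the terms do not all align in phase there).

M_tri(3) = 57; |p(3)| = 3; equality at z=3: no.


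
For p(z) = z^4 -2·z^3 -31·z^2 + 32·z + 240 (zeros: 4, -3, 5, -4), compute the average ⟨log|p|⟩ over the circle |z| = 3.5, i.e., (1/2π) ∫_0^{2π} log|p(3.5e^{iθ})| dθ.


Zeros: -4, -3, 4, 5; r = 3.5.
Inside |z| < r: -3. Outside (|z| ≥ r): -4, 4, 5.
p(0) = 240, so log|p(0)| = log(240) = 5.4806.
Apply Jensen: I(r) = log|p(0)| + Σ_k log(r/|z_k|), summed over zeros inside |z| < r.
  log(r/|z_k|) for z_k = -3: log(3.5/3) = 0.1542
  Outside zeros (-4, 4, 5) contribute nothing to the Jensen sum.
Sum over inside zeros: 0.1542.
I(r) = log|p(0)| + (inside sum) = 5.4806 + 0.1542 = 5.6348.
Note: since some zeros are outside |z| ≤ r, the simplified n·log(r) form does NOT apply — only the inside zeros contribute.

I(r) ≈ 5.6348.


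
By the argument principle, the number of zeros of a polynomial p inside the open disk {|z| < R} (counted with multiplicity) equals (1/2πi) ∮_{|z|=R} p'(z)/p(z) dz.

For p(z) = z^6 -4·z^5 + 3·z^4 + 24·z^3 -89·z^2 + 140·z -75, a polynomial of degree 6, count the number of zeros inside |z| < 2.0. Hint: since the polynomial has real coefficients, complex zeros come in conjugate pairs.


The zeros of p are: -3, 1, (2 + 1i), (2 - 1i), (1 + 2i), (1 - 2i).
Their magnitudes are: 3, 1, 2.236, 2.236, 2.236, 2.236.
Zeros with |z| < R = 2.0: 1.
Count = 1.
By the argument principle, (1/2πi) ∮_{|z|=R} p'(z)/p(z) dz equals exactly this count.

Number of zeros inside |z| < 2.0: 1.


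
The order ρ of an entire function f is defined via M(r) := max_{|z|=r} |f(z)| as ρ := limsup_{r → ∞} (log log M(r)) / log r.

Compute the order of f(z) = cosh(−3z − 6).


cosh(w) is a linear combination of e^{iw} and e^{−iw} (or e^w, e^{−w} in the hyperbolic case), so |cosh(w)| ≤ e^{|w|}. With w = −3z − 6, |w| ≤ 3|z| + 6 = 3r + 6 on |z| = r, giving M(r) ≤ e^{3r + 6}, so ρ ≤ 1. On a suitable ray (z = it for sin/cos; z = t for sinh/cosh, t real → ∞), |cosh(−3z − 6)| grows like e^{3|t|}/2, so ρ ≥ 1. Hence ρ = 1.
Therefore ρ = 1.

Order ρ = 1.


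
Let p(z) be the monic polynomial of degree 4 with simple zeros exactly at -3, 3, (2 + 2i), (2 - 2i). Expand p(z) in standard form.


The polynomial is p(z) = ∏_{α ∈ S} (z − α), where S = {-3, 3, (2 + 2i), (2 - 2i)}.
Expanding the product yields: p(z) = z^4 -4·z^3 -z^2 + 36·z -72.
Note conjugate pairs combine to real quadratics: (z − (2+2i))(z − (2−2i)) = z² − 4z + 8.
The resulting polynomial has degree 4 and real coefficients as required.

p(z) = z^4 -4·z^3 -z^2 + 36·z -72.


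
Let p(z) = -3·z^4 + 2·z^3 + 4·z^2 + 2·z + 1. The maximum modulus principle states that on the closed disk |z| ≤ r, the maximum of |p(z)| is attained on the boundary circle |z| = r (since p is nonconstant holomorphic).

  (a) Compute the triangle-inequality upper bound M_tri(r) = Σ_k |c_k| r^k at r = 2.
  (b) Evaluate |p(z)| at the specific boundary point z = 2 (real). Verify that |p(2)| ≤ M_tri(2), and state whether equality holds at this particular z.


Coefficients: c_0 = 1, c_1 = 2, c_2 = 4, c_3 = 2, c_4 = -3. Radius r = 2.
Part (a). Triangle bound: M_tri(r) = Σ_k |c_k| r^k
  = |1|·2^0 + |2|·2^1 + |4|·2^2 + |2|·2^3 + |-3|·2^4
  = 1 + 4 + 16 + 16 + 48 = 85.
This bounds M(r) := max_{|z|=r} |p(z)| from above; equality holds iff all terms c_k z^k can be made to align in phase at a single z on |z|=r.
Part (b). At z = 2 (real, on the circle |z| = r):
  p(2) = (1)·2^0 + (2)·2^1 + (4)·2^2 + (2)·2^3 + (-3)·2^4 = -11.
  |p(2)| = 11.
Check: |p(2)| = 11 ≤ 85 = M_tri(2). ✓ Equality does not hold at z = 2 (the coefficients have mixed signs, so the terms do not all align in phase there).

M_tri(2) = 85; |p(2)| = 11; equality at z=2: no.


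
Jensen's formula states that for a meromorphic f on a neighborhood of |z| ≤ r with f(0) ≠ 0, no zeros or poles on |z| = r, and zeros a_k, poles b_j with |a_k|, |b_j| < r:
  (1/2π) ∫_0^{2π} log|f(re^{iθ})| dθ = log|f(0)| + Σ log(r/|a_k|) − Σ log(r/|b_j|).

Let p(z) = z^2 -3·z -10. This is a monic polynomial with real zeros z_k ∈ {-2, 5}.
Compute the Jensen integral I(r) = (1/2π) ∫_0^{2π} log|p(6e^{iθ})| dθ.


Zeros: -2, 5; r = 6.
Inside |z| < r: -2, 5. Outside (|z| ≥ r): ∅.
p(0) = -10, so log|p(0)| = log(10) = 2.3026.
Apply Jensen: I(r) = log|p(0)| + Σ_k log(r/|z_k|), summed over zeros inside |z| < r.
  log(r/|z_k|) for z_k = -2: log(6/2) = 1.0986
  log(r/|z_k|) for z_k = 5: log(6/5) = 0.1823
Sum over inside zeros: 1.2809.
I(r) = log|p(0)| + (inside sum) = 2.3026 + 1.2809 = 3.5835.
Closed form (all zeros inside, monic): I(r) = n·log(r) = 2·log(6) = 3.5835. ✓

I(r) ≈ 3.5835.


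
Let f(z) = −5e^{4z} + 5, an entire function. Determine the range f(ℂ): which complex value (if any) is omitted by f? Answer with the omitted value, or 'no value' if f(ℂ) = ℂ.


Little Picard bounds the complement of f(ℂ) to at most one point.
e^{4z} is never zero on ℂ, so -5·e^{4z} takes every value in ℂ ∖ {0}. Adding 5 shifts the range to ℂ ∖ {5}. Thus f omits exactly the value 5.

Omitted value: 5.


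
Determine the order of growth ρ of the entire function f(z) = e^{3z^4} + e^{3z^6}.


Each summand is entire of order 4 and 6 respectively (as in the single-exponential case). The order of a sum is at most the max of the orders, so ρ ≤ 6. For the lower bound: on |z|=r choose arg z so that 3z^6 is real positive; then |e^{3z^6}| = e^{3r^6} while |e^{3z^4}| ≤ e^{3r^4} = o(e^{3r^6}). So |f| ≥ e^{3r^6}(1 − o(1)) and ρ ≥ 6. Hence ρ = max(4, 6) = 6.
Therefore ρ = 6.

Order ρ = 6.


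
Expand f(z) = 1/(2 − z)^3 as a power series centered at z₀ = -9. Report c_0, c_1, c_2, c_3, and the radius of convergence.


Let w = z − z₀, so z = z₀ + w.
Then 2 − z = 2 − (z₀ + w) = (2 − z₀) − w = 11 − w.
f(z) = 1/(11 − w)^3 = (1/(11)^3) · (1 − w/(11))^{−3}.
By the binomial series (1−u)^{−3} = Σ_{n≥0} C(n+2, 2) u^n for |u|<1, with u = w/(11):
  c_n = C(n+2, 2) / (11)^(n+3).
  c_0 = 1/(11)^3 = 1/1331.
  c_1 = 3/(11)^4 = 3/14641.
  c_2 = 6/(11)^5 = 6/161051.
  c_3 = 10/(11)^6 = 10/1771561.
The series is valid for |w/d| < 1, i.e. |z − z₀| < |d|.
Radius of convergence: R = |2 − z₀| = |11| = 11 (distance from z₀ to the singularity z = 2).

c_0 = 1/1331, c_1 = 3/14641, c_2 = 6/161051, c_3 = 10/1771561; R = 11.


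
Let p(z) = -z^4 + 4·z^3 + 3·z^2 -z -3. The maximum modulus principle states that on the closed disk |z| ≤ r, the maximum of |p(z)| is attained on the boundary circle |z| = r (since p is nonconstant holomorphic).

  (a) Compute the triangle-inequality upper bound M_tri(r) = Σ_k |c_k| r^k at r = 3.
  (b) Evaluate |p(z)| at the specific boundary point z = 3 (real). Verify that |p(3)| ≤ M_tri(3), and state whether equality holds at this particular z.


Coefficients: c_0 = -3, c_1 = -1, c_2 = 3, c_3 = 4, c_4 = -1. Radius r = 3.
Part (a). Triangle bound: M_tri(r) = Σ_k |c_k| r^k
  = |-3|·3^0 + |-1|·3^1 + |3|·3^2 + |4|·3^3 + |-1|·3^4
  = 3 + 3 + 27 + 108 + 81 = 222.
This bounds M(r) := max_{|z|=r} |p(z)| from above; equality holds iff all terms c_k z^k can be made to align in phase at a single z on |z|=r.
Part (b). At z = 3 (real, on the circle |z| = r):
  p(3) = (-3)·3^0 + (-1)·3^1 + (3)·3^2 + (4)·3^3 + (-1)·3^4 = 48.
  |p(3)| = 48.
Check: |p(3)| = 48 ≤ 222 = M_tri(3). ✓ Equality does not hold at z = 3 (the coefficients have mixed signs, so the terms do not all align in phase there).

M_tri(3) = 222; |p(3)| = 48; equality at z=3: no.


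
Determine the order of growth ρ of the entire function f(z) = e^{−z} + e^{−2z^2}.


Each summand is entire of order 1 and 2 respectively (as in the single-exponential case). The order of a sum is at most the max of the orders, so ρ ≤ 2. For the lower bound: on |z|=r choose arg z so that -2z^2 is real positive; then |e^{-2z^2}| = e^{2r^2} while |e^{-1z}| ≤ e^{1r^1} = o(e^{2r^2}). So |f| ≥ e^{2r^2}(1 − o(1)) and ρ ≥ 2. Hence ρ = max(1, 2) = 2.
Therefore ρ = 2.

Order ρ = 2.


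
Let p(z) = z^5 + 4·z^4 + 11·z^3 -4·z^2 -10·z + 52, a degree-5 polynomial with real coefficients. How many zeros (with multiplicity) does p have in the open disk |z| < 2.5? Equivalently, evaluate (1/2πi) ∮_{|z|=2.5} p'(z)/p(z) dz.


The zeros of p are: -2, (1 + 1i), (1 - 1i), (-2 + 3i), (-2 - 3i).
Their magnitudes are: 2, 1.414, 1.414, 3.606, 3.606.
Zeros with |z| < R = 2.5: -2, (1 + 1i), (1 - 1i).
Count = 3.
By the argument principle, (1/2πi) ∮_{|z|=R} p'(z)/p(z) dz equals exactly this count.

Number of zeros inside |z| < 2.5: 3.


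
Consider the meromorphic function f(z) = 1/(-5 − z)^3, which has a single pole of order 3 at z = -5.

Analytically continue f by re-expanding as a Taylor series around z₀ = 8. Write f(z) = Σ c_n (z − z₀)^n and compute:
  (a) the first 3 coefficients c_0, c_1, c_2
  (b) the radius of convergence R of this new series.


Let w = z − z₀, so z = z₀ + w.
Then -5 − z = -5 − (z₀ + w) = (-5 − z₀) − w = -13 − w.
f(z) = 1/(-13 − w)^3 = (1/(-13)^3) · (1 − w/(-13))^{−3}.
By the binomial series (1−u)^{−3} = Σ_{n≥0} C(n+2, 2) u^n for |u|<1, with u = w/(-13):
  c_n = C(n+2, 2) / (-13)^(n+3).
  c_0 = 1/(-13)^3 = -1/2197.
  c_1 = 3/(-13)^4 = 3/28561.
  c_2 = 6/(-13)^5 = -6/371293.
The series is valid for |w/d| < 1, i.e. |z − z₀| < |d|.
Radius of convergence: R = |-5 − z₀| = |-13| = 13 (distance from z₀ to the singularity z = -5).

c_0 = -1/2197, c_1 = 3/28561, c_2 = -6/371293; R = 13.


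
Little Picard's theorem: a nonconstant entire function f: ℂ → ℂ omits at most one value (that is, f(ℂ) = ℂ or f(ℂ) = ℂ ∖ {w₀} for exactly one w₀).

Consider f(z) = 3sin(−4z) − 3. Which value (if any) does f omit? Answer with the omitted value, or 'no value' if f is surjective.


Little Picard bounds the complement of f(ℂ) to at most one point.
sin is entire and surjective onto ℂ: for every w ∈ ℂ, sin(ζ) = w has a solution ζ ∈ ℂ (e.g., via the complex inverse arcsin). With ζ = −4z this gives z = ζ/(-4). Then 3·sin(−4z) takes every value in 3·ℂ = ℂ, and adding -3 is a bijection of ℂ. So f is surjective and omits no value. (Note: only on the real line is sin bounded by [−1, 1].)

Omitted value: no value.


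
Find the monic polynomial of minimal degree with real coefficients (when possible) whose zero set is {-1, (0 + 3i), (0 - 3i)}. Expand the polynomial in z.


The polynomial is p(z) = ∏_{α ∈ S} (z − α), where S = {-1, (0 + 3i), (0 - 3i)}.
Expanding the product yields: p(z) = z^3 + z^2 + 9·z + 9.
Note conjugate pairs combine to real quadratics: (z − (0+3i))(z − (0−3i)) = z² + 9.
The resulting polynomial has degree 3 and real coefficients as required.

p(z) = z^3 + z^2 + 9·z + 9.


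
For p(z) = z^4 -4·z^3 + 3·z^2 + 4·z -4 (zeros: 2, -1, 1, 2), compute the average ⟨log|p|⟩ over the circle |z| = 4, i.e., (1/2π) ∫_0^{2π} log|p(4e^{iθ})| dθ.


Zeros: -1, 1, 2, 2; r = 4.
Inside |z| < r: -1, 1, 2, 2. Outside (|z| ≥ r): ∅.
p(0) = -4, so log|p(0)| = log(4) = 1.3863.
Apply Jensen: I(r) = log|p(0)| + Σ_k log(r/|z_k|), summed over zeros inside |z| < r.
  log(r/|z_k|) for z_k = 2: log(4/2) = 0.6931
  log(r/|z_k|) for z_k = -1: log(4/1) = 1.3863
  log(r/|z_k|) for z_k = 1: log(4/1) = 1.3863
  log(r/|z_k|) for z_k = 2: log(4/2) = 0.6931
Sum over inside zeros: 4.1589.
I(r) = log|p(0)| + (inside sum) = 1.3863 + 4.1589 = 5.5452.
Closed form (all zeros inside, monic): I(r) = n·log(r) = 4·log(4) = 5.5452. ✓

I(r) ≈ 5.5452.


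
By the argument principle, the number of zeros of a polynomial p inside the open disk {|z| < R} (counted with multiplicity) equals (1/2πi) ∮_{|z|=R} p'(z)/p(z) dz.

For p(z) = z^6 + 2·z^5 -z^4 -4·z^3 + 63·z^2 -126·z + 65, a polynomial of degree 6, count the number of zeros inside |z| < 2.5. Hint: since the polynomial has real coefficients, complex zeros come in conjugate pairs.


The zeros of p are: (1 + 2i), (1 - 2i), 1, 1, (-3 + 2i), (-3 - 2i).
Their magnitudes are: 2.236, 2.236, 1, 1, 3.606, 3.606.
Zeros with |z| < R = 2.5: (1 + 2i), (1 - 2i), 1, 1.
Count = 4.
By the argument principle, (1/2πi) ∮_{|z|=R} p'(z)/p(z) dz equals exactly this count.

Number of zeros inside |z| < 2.5: 4.


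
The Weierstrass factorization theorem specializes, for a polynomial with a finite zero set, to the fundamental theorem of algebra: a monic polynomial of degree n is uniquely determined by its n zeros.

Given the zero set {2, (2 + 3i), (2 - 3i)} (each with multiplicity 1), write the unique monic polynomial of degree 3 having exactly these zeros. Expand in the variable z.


The polynomial is p(z) = ∏_{α ∈ S} (z − α), where S = {2, (2 + 3i), (2 - 3i)}.
Expanding the product yields: p(z) = z^3 -6·z^2 + 21·z -26.
Note conjugate pairs combine to real quadratics: (z − (2+3i))(z − (2−3i)) = z² − 4z + 13.
The resulting polynomial has degree 3 and real coefficients as required.

p(z) = z^3 -6·z^2 + 21·z -26.


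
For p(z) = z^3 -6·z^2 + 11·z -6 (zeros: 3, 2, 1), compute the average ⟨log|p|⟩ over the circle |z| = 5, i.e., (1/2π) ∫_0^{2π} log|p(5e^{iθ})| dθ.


Zeros: 1, 2, 3; r = 5.
Inside |z| < r: 1, 2, 3. Outside (|z| ≥ r): ∅.
p(0) = -6, so log|p(0)| = log(6) = 1.7918.
Apply Jensen: I(r) = log|p(0)| + Σ_k log(r/|z_k|), summed over zeros inside |z| < r.
  log(r/|z_k|) for z_k = 3: log(5/3) = 0.5108
  log(r/|z_k|) for z_k = 2: log(5/2) = 0.9163
  log(r/|z_k|) for z_k = 1: log(5/1) = 1.6094
Sum over inside zeros: 3.0366.
I(r) = log|p(0)| + (inside sum) = 1.7918 + 3.0366 = 4.8283.
Closed form (all zeros inside, monic): I(r) = n·log(r) = 3·log(5) = 4.8283. ✓

I(r) ≈ 4.8283.


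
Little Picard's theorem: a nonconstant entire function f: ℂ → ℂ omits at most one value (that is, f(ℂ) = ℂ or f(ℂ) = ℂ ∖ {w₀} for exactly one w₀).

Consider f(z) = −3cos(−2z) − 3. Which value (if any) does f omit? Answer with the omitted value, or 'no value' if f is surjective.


Little Picard bounds the complement of f(ℂ) to at most one point.
cos is entire and surjective onto ℂ: for every w ∈ ℂ, cos(ζ) = w has a solution ζ ∈ ℂ (e.g., via the complex inverse arccos). With ζ = −2z this gives z = ζ/(-2). Then -3·cos(−2z) takes every value in -3·ℂ = ℂ, and adding -3 is a bijection of ℂ. So f is surjective and omits no value. (Note: only on the real line is cos bounded by [−1, 1].)

Omitted value: no value.


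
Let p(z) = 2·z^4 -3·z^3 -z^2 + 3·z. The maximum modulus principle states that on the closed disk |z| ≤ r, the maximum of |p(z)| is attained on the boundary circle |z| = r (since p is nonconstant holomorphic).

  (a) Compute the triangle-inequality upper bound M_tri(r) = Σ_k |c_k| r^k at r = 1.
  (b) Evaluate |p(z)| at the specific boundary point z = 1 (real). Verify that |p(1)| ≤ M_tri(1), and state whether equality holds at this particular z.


Coefficients: c_0 = 0, c_1 = 3, c_2 = -1, c_3 = -3, c_4 = 2. Radius r = 1.
Part (a). Triangle bound: M_tri(r) = Σ_k |c_k| r^k
  = |0|·1^0 + |3|·1^1 + |-1|·1^2 + |-3|·1^3 + |2|·1^4
  = 0 + 3 + 1 + 3 + 2 = 9.
This bounds M(r) := max_{|z|=r} |p(z)| from above; equality holds iff all terms c_k z^k can be made to align in phase at a single z on |z|=r.
Part (b). At z = 1 (real, on the circle |z| = r):
  p(1) = (0)·1^0 + (3)·1^1 + (-1)·1^2 + (-3)·1^3 + (2)·1^4 = 1.
  |p(1)| = 1.
Check: |p(1)| = 1 ≤ 9 = M_tri(1). ✓ Equality does not hold at z = 1 (the coefficients have mixed signs, so the terms do not all align in phase there).

M_tri(1) = 9; |p(1)| = 1; equality at z=1: no.


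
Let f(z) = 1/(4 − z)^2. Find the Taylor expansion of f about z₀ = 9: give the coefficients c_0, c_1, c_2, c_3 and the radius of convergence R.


Let w = z − z₀, so z = z₀ + w.
Then 4 − z = 4 − (z₀ + w) = (4 − z₀) − w = -5 − w.
f(z) = 1/(-5 − w)^2 = (1/(-5)^2) · (1 − w/(-5))^{−2}.
By the binomial series (1−u)^{−2} = Σ_{n≥0} C(n+1, 1) u^n for |u|<1, with u = w/(-5):
  c_n = C(n+1, 1) / (-5)^(n+2).
  c_0 = 1/(-5)^2 = 1/25.
  c_1 = 2/(-5)^3 = -2/125.
  c_2 = 3/(-5)^4 = 3/625.
  c_3 = 4/(-5)^5 = -4/3125.
The series is valid for |w/d| < 1, i.e. |z − z₀| < |d|.
Radius of convergence: R = |4 − z₀| = |-5| = 5 (distance from z₀ to the singularity z = 4).

c_0 = 1/25, c_1 = -2/125, c_2 = 3/625, c_3 = -4/3125; R = 5.


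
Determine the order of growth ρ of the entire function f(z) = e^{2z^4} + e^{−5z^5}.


Each summand is entire of order 4 and 5 respectively (as in the single-exponential case). The order of a sum is at most the max of the orders, so ρ ≤ 5. For the lower bound: on |z|=r choose arg z so that -5z^5 is real positive; then |e^{-5z^5}| = e^{5r^5} while |e^{2z^4}| ≤ e^{2r^4} = o(e^{5r^5}). So |f| ≥ e^{5r^5}(1 − o(1)) and ρ ≥ 5. Hence ρ = max(4, 5) = 5.
Therefore ρ = 5.

Order ρ = 5.


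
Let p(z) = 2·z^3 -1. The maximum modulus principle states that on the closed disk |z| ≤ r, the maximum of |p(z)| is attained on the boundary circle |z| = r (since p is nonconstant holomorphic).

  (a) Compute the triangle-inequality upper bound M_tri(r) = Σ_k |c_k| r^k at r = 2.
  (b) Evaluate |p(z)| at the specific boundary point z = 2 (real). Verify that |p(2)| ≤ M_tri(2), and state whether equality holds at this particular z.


Coefficients: c_0 = -1, c_1 = 0, c_2 = 0, c_3 = 2. Radius r = 2.
Part (a). Triangle bound: M_tri(r) = Σ_k |c_k| r^k
  = |-1|·2^0 + |0|·2^1 + |0|·2^2 + |2|·2^3
  = 1 + 0 + 0 + 16 = 17.
This bounds M(r) := max_{|z|=r} |p(z)| from above; equality holds iff all terms c_k z^k can be made to align in phase at a single z on |z|=r.
Part (b). At z = 2 (real, on the circle |z| = r):
  p(2) = (-1)·2^0 + (0)·2^1 + (0)·2^2 + (2)·2^3 = 15.
  |p(2)| = 15.
Check: |p(2)| = 15 ≤ 17 = M_tri(2). ✓ Equality does not hold at z = 2 (the coefficients have mixed signs, so the terms do not all align in phase there).

M_tri(2) = 17; |p(2)| = 15; equality at z=2: no.


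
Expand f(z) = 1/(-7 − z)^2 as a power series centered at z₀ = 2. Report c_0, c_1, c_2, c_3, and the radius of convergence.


Let w = z − z₀, so z = z₀ + w.
Then -7 − z = -7 − (z₀ + w) = (-7 − z₀) − w = -9 − w.
f(z) = 1/(-9 − w)^2 = (1/(-9)^2) · (1 − w/(-9))^{−2}.
By the binomial series (1−u)^{−2} = Σ_{n≥0} C(n+1, 1) u^n for |u|<1, with u = w/(-9):
  c_n = C(n+1, 1) / (-9)^(n+2).
  c_0 = 1/(-9)^2 = 1/81.
  c_1 = 2/(-9)^3 = -2/729.
  c_2 = 3/(-9)^4 = 1/2187.
  c_3 = 4/(-9)^5 = -4/59049.
The series is valid for |w/d| < 1, i.e. |z − z₀| < |d|.
Radius of convergence: R = |-7 − z₀| = |-9| = 9 (distance from z₀ to the singularity z = -7).

c_0 = 1/81, c_1 = -2/729, c_2 = 1/2187, c_3 = -4/59049; R = 9.


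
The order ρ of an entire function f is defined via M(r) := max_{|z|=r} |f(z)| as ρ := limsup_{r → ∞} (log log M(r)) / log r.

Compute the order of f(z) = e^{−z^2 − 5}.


|e^{−z^2 − 5}| = e^{Re(-1·z^2) + -5} ≤ e^{1|z|^2 + -5} = e^{1r^2 + -5} on |z| = r, so ρ ≤ 2. Choosing z on |z|=r so that -1·z^2 is real positive (always possible by picking arg z appropriately) gives |f(z)| = e^{1r^2 + -5}, matching the bound. The additive constant -5 does not affect log log M(r) ~ 2·log r. Hence ρ = 2.
Therefore ρ = 2.

Order ρ = 2.


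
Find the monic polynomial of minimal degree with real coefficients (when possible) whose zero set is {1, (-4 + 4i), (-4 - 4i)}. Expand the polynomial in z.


The polynomial is p(z) = ∏_{α ∈ S} (z − α), where S = {1, (-4 + 4i), (-4 - 4i)}.
Expanding the product yields: p(z) = z^3 + 7·z^2 + 24·z -32.
Note conjugate pairs combine to real quadratics: (z − (-4+4i))(z − (-4−4i)) = z² + 8z + 32.
The resulting polynomial has degree 3 and real coefficients as required.

p(z) = z^3 + 7·z^2 + 24·z -32.


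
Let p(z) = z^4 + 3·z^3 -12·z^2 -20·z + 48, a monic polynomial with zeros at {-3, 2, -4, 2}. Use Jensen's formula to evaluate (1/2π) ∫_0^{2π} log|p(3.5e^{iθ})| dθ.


Zeros: -4, -3, 2, 2; r = 3.5.
Inside |z| < r: -3, 2, 2. Outside (|z| ≥ r): -4.
p(0) = 48, so log|p(0)| = log(48) = 3.8712.
Apply Jensen: I(r) = log|p(0)| + Σ_k log(r/|z_k|), summed over zeros inside |z| < r.
  log(r/|z_k|) for z_k = -3: log(3.5/3) = 0.1542
  log(r/|z_k|) for z_k = 2: log(3.5/2) = 0.5596
  log(r/|z_k|) for z_k = 2: log(3.5/2) = 0.5596
  Outside zeros (-4) contribute nothing to the Jensen sum.
Sum over inside zeros: 1.2734.
I(r) = log|p(0)| + (inside sum) = 3.8712 + 1.2734 = 5.1446.
Note: since some zeros are outside |z| ≤ r, the simplified n·log(r) form does NOT apply — only the inside zeros contribute.

I(r) ≈ 5.1446.


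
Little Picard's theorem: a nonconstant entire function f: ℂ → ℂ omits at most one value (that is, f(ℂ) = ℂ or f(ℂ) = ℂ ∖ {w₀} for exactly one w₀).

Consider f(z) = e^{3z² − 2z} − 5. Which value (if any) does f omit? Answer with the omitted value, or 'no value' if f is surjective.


Little Picard bounds the complement of f(ℂ) to at most one point.
The exponent g(z) = 3z² − 2z is a nonconstant polynomial, hence surjective onto ℂ. So e^{g(z)} takes every value in {e^w : w ∈ ℂ} = ℂ ∖ {0}. Adding -5 shifts the range to ℂ ∖ {-5}. f omits exactly -5.

Omitted value: -5.


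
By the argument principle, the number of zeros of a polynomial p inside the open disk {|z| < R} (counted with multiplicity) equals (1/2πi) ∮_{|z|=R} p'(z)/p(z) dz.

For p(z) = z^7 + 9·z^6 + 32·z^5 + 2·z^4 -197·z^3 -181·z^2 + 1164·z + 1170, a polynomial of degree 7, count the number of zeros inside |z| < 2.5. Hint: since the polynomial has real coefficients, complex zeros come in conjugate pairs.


The zeros of p are: (2 + 1i), (2 - 1i), (-3 + 2i), (-3 - 2i), (-3 + 3i), (-3 - 3i), -1.
Their magnitudes are: 2.236, 2.236, 3.606, 3.606, 4.243, 4.243, 1.
Zeros with |z| < R = 2.5: (2 + 1i), (2 - 1i), -1.
Count = 3.
By the argument principle, (1/2πi) ∮_{|z|=R} p'(z)/p(z) dz equals exactly this count.

Number of zeros inside |z| < 2.5: 3.


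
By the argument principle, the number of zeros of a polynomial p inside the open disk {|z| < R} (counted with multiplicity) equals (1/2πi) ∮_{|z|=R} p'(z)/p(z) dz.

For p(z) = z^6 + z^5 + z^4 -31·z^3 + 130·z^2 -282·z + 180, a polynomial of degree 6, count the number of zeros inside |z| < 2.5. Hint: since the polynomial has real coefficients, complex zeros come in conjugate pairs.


The zeros of p are: (-3 + 3i), (-3 - 3i), (1 + 2i), (1 - 2i), 2, 1.
Their magnitudes are: 4.243, 4.243, 2.236, 2.236, 2, 1.
Zeros with |z| < R = 2.5: (1 + 2i), (1 - 2i), 2, 1.
Count = 4.
By the argument principle, (1/2πi) ∮_{|z|=R} p'(z)/p(z) dz equals exactly this count.

Number of zeros inside |z| < 2.5: 4.


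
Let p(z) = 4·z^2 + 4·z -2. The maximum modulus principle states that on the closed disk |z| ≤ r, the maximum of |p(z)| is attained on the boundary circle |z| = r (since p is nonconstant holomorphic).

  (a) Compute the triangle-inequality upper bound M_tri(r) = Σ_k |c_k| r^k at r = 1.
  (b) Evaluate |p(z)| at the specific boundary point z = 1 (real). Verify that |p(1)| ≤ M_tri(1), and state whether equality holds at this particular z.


Coefficients: c_0 = -2, c_1 = 4, c_2 = 4. Radius r = 1.
Part (a). Triangle bound: M_tri(r) = Σ_k |c_k| r^k
  = |-2|·1^0 + |4|·1^1 + |4|·1^2
  = 2 + 4 + 4 = 10.
This bounds M(r) := max_{|z|=r} |p(z)| from above; equality holds iff all terms c_k z^k can be made to align in phase at a single z on |z|=r.
Part (b). At z = 1 (real, on the circle |z| = r):
  p(1) = (-2)·1^0 + (4)·1^1 + (4)·1^2 = 6.
  |p(1)| = 6.
Check: |p(1)| = 6 ≤ 10 = M_tri(1). ✓ Equality does not hold at z = 1 (the coefficients have mixed signs, so the terms do not all align in phase there).

M_tri(1) = 10; |p(1)| = 6; equality at z=1: no.


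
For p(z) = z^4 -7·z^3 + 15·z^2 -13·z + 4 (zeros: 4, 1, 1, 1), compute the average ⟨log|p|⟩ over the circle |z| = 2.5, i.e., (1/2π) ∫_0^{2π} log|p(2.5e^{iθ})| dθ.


Zeros: 1, 1, 1, 4; r = 2.5.
Inside |z| < r: 1, 1, 1. Outside (|z| ≥ r): 4.
p(0) = 4, so log|p(0)| = log(4) = 1.3863.
Apply Jensen: I(r) = log|p(0)| + Σ_k log(r/|z_k|), summed over zeros inside |z| < r.
  log(r/|z_k|) for z_k = 1: log(2.5/1) = 0.9163
  log(r/|z_k|) for z_k = 1: log(2.5/1) = 0.9163
  log(r/|z_k|) for z_k = 1: log(2.5/1) = 0.9163
  Outside zeros (4) contribute nothing to the Jensen sum.
Sum over inside zeros: 2.7489.
I(r) = log|p(0)| + (inside sum) = 1.3863 + 2.7489 = 4.1352.
Note: since some zeros are outside |z| ≤ r, the simplified n·log(r) form does NOT apply — only the inside zeros contribute.

I(r) ≈ 4.1352.


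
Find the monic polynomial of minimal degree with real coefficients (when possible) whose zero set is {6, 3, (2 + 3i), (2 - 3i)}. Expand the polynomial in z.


The polynomial is p(z) = ∏_{α ∈ S} (z − α), where S = {6, 3, (2 + 3i), (2 - 3i)}.
Expanding the product yields: p(z) = z^4 -13·z^3 + 67·z^2 -189·z + 234.
Note conjugate pairs combine to real quadratics: (z − (2+3i))(z − (2−3i)) = z² − 4z + 13.
The resulting polynomial has degree 4 and real coefficients as required.

p(z) = z^4 -13·z^3 + 67·z^2 -189·z + 234.


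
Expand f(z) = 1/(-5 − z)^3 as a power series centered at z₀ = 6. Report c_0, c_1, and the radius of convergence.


Let w = z − z₀, so z = z₀ + w.
Then -5 − z = -5 − (z₀ + w) = (-5 − z₀) − w = -11 − w.
f(z) = 1/(-11 − w)^3 = (1/(-11)^3) · (1 − w/(-11))^{−3}.
By the binomial series (1−u)^{−3} = Σ_{n≥0} C(n+2, 2) u^n for |u|<1, with u = w/(-11):
  c_n = C(n+2, 2) / (-11)^(n+3).
  c_0 = 1/(-11)^3 = -1/1331.
  c_1 = 3/(-11)^4 = 3/14641.
The series is valid for |w/d| < 1, i.e. |z − z₀| < |d|.
Radius of convergence: R = |-5 − z₀| = |-11| = 11 (distance from z₀ to the singularity z = -5).

c_0 = -1/1331, c_1 = 3/14641; R = 11.


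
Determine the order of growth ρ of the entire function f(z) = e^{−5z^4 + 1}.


|e^{−5z^4 + 1}| = e^{Re(-5·z^4) + 1} ≤ e^{5|z|^4 + 1} = e^{5r^4 + 1} on |z| = r, so ρ ≤ 4. Choosing z on |z|=r so that -5·z^4 is real positive (always possible by picking arg z appropriately) gives |f(z)| = e^{5r^4 + 1}, matching the bound. The additive constant 1 does not affect log log M(r) ~ 4·log r. Hence ρ = 4.
Therefore ρ = 4.

Order ρ = 4.


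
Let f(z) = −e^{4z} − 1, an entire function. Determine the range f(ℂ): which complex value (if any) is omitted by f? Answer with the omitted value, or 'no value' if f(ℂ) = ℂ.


Little Picard bounds the complement of f(ℂ) to at most one point.
e^{4z} is never zero on ℂ, so -1·e^{4z} takes every value in ℂ ∖ {0}. Adding -1 shifts the range to ℂ ∖ {-1}. Thus f omits exactly the value -1.

Omitted value: -1.


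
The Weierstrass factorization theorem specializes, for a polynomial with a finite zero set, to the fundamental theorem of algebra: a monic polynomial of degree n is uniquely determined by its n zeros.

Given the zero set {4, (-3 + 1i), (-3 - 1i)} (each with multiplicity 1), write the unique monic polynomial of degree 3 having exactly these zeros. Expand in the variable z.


The polynomial is p(z) = ∏_{α ∈ S} (z − α), where S = {4, (-3 + 1i), (-3 - 1i)}.
Expanding the product yields: p(z) = z^3 + 2·z^2 -14·z -40.
Note conjugate pairs combine to real quadratics: (z − (-3+1i))(z − (-3−1i)) = z² + 6z + 10.
The resulting polynomial has degree 3 and real coefficients as required.

p(z) = z^3 + 2·z^2 -14·z -40.


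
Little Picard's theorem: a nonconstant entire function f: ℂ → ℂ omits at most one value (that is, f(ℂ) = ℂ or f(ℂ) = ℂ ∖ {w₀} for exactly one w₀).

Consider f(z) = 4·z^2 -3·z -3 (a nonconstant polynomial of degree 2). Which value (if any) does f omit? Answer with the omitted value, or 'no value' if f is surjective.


Little Picard bounds the complement of f(ℂ) to at most one point.
For every w ∈ ℂ, the equation p(z) − w = 0 is a nonconstant polynomial in z and hence has at least one root by the fundamental theorem of algebra. So p is surjective onto ℂ, omitting no value.

Omitted value: no value.


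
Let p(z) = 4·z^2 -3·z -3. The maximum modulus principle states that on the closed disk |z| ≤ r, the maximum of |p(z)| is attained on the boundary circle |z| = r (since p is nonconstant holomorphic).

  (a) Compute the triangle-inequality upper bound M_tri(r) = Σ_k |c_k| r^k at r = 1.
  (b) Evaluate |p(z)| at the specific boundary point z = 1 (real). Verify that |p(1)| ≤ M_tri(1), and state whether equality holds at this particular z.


Coefficients: c_0 = -3, c_1 = -3, c_2 = 4. Radius r = 1.
Part (a). Triangle bound: M_tri(r) = Σ_k |c_k| r^k
  = |-3|·1^0 + |-3|·1^1 + |4|·1^2
  = 3 + 3 + 4 = 10.
This bounds M(r) := max_{|z|=r} |p(z)| from above; equality holds iff all terms c_k z^k can be made to align in phase at a single z on |z|=r.
Part (b). At z = 1 (real, on the circle |z| = r):
  p(1) = (-3)·1^0 + (-3)·1^1 + (4)·1^2 = -2.
  |p(1)| = 2.
Check: |p(1)| = 2 ≤ 10 = M_tri(1). ✓ Equality does not hold at z = 1 (the coefficients have mixed signs, so the terms do not all align in phase there).

M_tri(1) = 10; |p(1)| = 2; equality at z=1: no.


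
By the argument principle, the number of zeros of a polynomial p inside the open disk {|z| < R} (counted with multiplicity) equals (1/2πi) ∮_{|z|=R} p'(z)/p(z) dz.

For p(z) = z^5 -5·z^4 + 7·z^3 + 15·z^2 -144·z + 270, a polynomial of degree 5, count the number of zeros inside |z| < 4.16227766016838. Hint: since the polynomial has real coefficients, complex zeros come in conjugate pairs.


The zeros of p are: 3, -3, (1 + 3i), (1 - 3i), 3.
Their magnitudes are: 3, 3, 3.162, 3.162, 3.
Zeros with |z| < R = 4.16227766016838: 3, -3, (1 + 3i), (1 - 3i), 3.
Count = 5.
By the argument principle, (1/2πi) ∮_{|z|=R} p'(z)/p(z) dz equals exactly this count.

Number of zeros inside |z| < 4.16227766016838: 5.
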